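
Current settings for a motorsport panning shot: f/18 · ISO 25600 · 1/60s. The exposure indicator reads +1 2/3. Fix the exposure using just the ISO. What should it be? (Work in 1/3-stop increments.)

ISO 8000

Overexposed by 1 2/3 stops → need 1 2/3 stops darker.
ISO: 25600 → 20000 → 16000 → 12800 → 10000 → 8000.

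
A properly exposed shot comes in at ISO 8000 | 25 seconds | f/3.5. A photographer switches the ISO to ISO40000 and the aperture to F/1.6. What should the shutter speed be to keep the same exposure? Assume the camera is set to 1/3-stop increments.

1 s

ISO: 8000 → 10000 → 12800 → 16000 → 20000 → 25600 → 32000 → 40000 — 2 1/3 stops higher (brighter).
Aperture: f/3.5 → f/3.2 → f/2.8 → f/2.5 → f/2.2 → f/2 → f/1.8 → f/1.6 — 2 1/3 stops larger aperture (brighter).
Net change so far: 4 2/3 stops brighter. Offset with the shutter speed: 25 → 20 → 15 → 13 → 10 → 8 → 6 → 5 → 4 → 3.2 → 2.5 → 2 → 1.6 → 1.3 → 1.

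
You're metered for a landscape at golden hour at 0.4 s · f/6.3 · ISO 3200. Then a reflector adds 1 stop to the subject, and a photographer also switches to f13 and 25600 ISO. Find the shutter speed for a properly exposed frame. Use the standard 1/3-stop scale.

1/10s

Scene light: 1 stop brighter.
Aperture: f/6.3 → f/7.1 → f/8 → f/9 → f/10 → f/11 → f/13 — 2 stops stopped down (darker).
ISO: 3200 → 4000 → 5000 → 6400 → 8000 → 10000 → 12800 → 16000 → 20000 → 25600 — 3 stops raised (brighter).
Net so far: 2 stops brighter. Shutter speed: 0.4 → 0.3 → 1/4 → 1/5 → 1/6 → 1/8 → 1/10.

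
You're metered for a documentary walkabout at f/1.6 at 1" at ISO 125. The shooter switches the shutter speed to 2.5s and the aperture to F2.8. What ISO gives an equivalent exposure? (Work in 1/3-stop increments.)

Shutter speed: 1 → 1.3 → 1.6 → 2 → 2.5 — 1 1/3 stops slower (brighter).
Aperture: f/1.6 → f/1.8 → f/2 → f/2.2 → f/2.5 → f/2.8 — 1 2/3 stops narrower (darker).
Net change so far: 1/3 stop darker. Offset with the ISO: 125 → 160.

ISO 160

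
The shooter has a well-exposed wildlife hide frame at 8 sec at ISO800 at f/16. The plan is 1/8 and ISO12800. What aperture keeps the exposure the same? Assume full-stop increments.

Shutter speed: 8 → 4 → 2 → 1 → 1/2 → 1/4 → 1/8 — 6 stops faster (darker).
ISO: 800 → 1600 → 3200 → 6400 → 12800 — 4 stops higher (brighter).
Net change so far: 2 stops darker. Offset with the aperture: f/16 → f/11 → f/8.

f/8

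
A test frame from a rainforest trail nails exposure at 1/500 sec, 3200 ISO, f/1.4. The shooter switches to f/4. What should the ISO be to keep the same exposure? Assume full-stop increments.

Aperture: f/1.4 → f/2 → f/2.8 → f/4 — 3 stops smaller aperture (darker).
Need 3 stops brighter from the ISO: 3200 → 6400 → 12800 → 25600.

ISO 25600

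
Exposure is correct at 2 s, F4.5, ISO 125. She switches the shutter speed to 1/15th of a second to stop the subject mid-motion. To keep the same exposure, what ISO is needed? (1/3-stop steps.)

Shutter speed: 2 → 1.6 → 1.3 → 1 → 0.8 → 0.6 → 0.5 → 0.4 → 0.3 → 1/4 → 1/5 → 1/6 → 1/8 → 1/10 → 1/13 → 1/15 — 5 stops faster (darker).
Need 5 stops brighter from the ISO: 125 → 160 → 200 → 250 → 320 → 400 → 500 → 640 → 800 → 1000 → 1250 → 1600 → 2000 → 2500 → 3200 → 4000.

ISO 4000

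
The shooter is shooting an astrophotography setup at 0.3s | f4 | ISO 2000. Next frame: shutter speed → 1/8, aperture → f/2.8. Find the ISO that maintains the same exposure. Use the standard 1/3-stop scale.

ISO 2500

Shutter speed: 0.3 → 1/4 → 1/5 → 1/6 → 1/8 — 1 1/3 stops shorter (darker).
Aperture: f/4 → f/3.5 → f/3.2 → f/2.8 — 1 stop opened up (brighter).
Net change so far: 1/3 stop darker. Offset with the ISO: 2000 → 2500.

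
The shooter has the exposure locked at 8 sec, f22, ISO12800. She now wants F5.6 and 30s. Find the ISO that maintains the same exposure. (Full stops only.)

Aperture: f/22 → f/16 → f/11 → f/8 → f/5.6 — 4 stops larger aperture (brighter).
Shutter speed: 8 → 15 → 30 — 2 stops longer (brighter).
Net change so far: 6 stops brighter. Offset with the ISO: 12800 → 6400 → 3200 → 1600 → 800 → 400 → 200.

ISO 200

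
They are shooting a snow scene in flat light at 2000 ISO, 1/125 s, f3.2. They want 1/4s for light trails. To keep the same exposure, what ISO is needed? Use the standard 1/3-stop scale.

ISO 64

Shutter speed: 1/125 → 1/100 → 1/80 → 1/60 → 1/50 → 1/40 → 1/30 → 1/25 → 1/20 → 1/15 → 1/13 → 1/10 → 1/8 → 1/6 → 1/5 → 1/4 — 5 stops slower (brighter).
Need 5 stops darker from the ISO: 2000 → 1600 → 1250 → 1000 → 800 → 640 → 500 → 400 → 320 → 250 → 200 → 160 → 125 → 100 → 80 → 64.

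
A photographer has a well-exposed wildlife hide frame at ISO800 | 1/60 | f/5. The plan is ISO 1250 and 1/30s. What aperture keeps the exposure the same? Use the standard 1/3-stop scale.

f/9

ISO: 800 → 1000 → 1250 — 2/3 stop higher (brighter).
Shutter speed: 1/60 → 1/50 → 1/40 → 1/30 — 1 stop slower (brighter).
Net change so far: 1 2/3 stops brighter. Offset with the aperture: f/5 → f/5.6 → f/6.3 → f/7.1 → f/8 → f/9.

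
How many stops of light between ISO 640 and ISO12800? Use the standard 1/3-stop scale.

4 1/3 stops

640 → 800 → 1000 → 1250 → 1600 → 2000 → 2500 → 3200 → 4000 → 5000 → 6400 → 8000 → 10000 → 12800 — count the steps: 13 third-stops = 4 1/3 stops.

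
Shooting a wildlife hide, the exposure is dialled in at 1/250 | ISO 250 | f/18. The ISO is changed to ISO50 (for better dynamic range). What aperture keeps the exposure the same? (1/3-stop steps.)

ISO: 250 → 200 → 160 → 125 → 100 → 80 → 64 → 50 — 2 1/3 stops dropped (darker).
Need 2 1/3 stops brighter from the aperture: f/18 → f/16 → f/14 → f/13 → f/11 → f/10 → f/9 → f/8.

f/8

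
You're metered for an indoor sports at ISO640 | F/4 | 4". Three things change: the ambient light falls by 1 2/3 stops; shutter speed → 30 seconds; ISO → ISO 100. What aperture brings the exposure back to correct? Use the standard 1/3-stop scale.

Scene light: 1 2/3 stops darker.
Shutter speed: 4 → 5 → 6 → 8 → 10 → 13 → 15 → 20 → 25 → 30 — 3 stops longer (brighter).
ISO: 640 → 500 → 400 → 320 → 250 → 200 → 160 → 125 → 100 — 2 2/3 stops dropped (darker).
Net so far: 1 1/3 stops darker. Aperture: f/4 → f/3.5 → f/3.2 → f/2.8 → f/2.5.

f/2.5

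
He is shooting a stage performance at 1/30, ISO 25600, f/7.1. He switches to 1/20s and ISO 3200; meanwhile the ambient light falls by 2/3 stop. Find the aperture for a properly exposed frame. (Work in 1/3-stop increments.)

Scene light: 2/3 stop darker.
Shutter speed: 1/30 → 1/25 → 1/20 — 2/3 stop slower (brighter).
ISO: 25600 → 20000 → 16000 → 12800 → 10000 → 8000 → 6400 → 5000 → 4000 → 3200 — 3 stops dropped (darker).
Net so far: 3 stops darker. Aperture: f/7.1 → f/6.3 → f/5.6 → f/5 → f/4.5 → f/4 → f/3.5 → f/3.2 → f/2.8 → f/2.5.

f/2.5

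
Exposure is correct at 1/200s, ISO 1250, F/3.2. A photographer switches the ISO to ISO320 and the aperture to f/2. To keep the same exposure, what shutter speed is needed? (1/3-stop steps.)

1/125s

ISO: 1250 → 1000 → 800 → 640 → 500 → 400 → 320 — 2 stops lower (darker).
Aperture: f/3.2 → f/2.8 → f/2.5 → f/2.2 → f/2 — 1 1/3 stops opened up (brighter).
Net change so far: 2/3 stop darker. Offset with the shutter speed: 1/200 → 1/160 → 1/125.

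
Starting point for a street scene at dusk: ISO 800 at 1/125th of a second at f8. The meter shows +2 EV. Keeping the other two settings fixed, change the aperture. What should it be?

f/16

Overexposed by 2 stops → need 2 stops darker.
Aperture: f/8 → f/11 → f/16.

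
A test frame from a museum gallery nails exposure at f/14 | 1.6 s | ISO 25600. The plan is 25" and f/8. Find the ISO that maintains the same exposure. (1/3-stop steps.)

ISO 500

Shutter speed: 1.6 → 2 → 2.5 → 3.2 → 4 → 5 → 6 → 8 → 10 → 13 → 15 → 20 → 25 — 4 stops longer (brighter).
Aperture: f/14 → f/13 → f/11 → f/10 → f/9 → f/8 — 1 2/3 stops larger aperture (brighter).
Net change so far: 5 2/3 stops brighter. Offset with the ISO: 25600 → 20000 → 16000 → 12800 → 10000 → 8000 → 6400 → 5000 → 4000 → 3200 → 2500 → 2000 → 1600 → 1250 → 1000 → 800 → 640 → 500.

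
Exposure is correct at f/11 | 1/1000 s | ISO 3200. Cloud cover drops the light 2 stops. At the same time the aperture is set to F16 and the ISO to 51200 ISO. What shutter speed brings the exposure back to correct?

Scene light: 2 stops darker.
Aperture: f/11 → f/16 — 1 stop narrower (darker).
ISO: 3200 → 6400 → 12800 → 25600 → 51200 — 4 stops raised (brighter).
Net so far: 1 stop brighter. Shutter speed: 1/1000 → 1/2000.

1/2000s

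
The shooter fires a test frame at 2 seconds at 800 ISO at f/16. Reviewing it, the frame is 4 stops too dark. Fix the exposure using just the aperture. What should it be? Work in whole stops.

f/4

Underexposed by 4 stops → need 4 stops brighter.
Aperture: f/16 → f/11 → f/8 → f/5.6 → f/4.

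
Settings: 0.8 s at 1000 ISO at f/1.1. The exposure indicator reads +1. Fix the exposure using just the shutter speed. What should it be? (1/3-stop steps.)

0.4 s

Overexposed by 1 stop → need 1 stop darker.
Shutter speed: 0.8 → 0.6 → 0.5 → 0.4.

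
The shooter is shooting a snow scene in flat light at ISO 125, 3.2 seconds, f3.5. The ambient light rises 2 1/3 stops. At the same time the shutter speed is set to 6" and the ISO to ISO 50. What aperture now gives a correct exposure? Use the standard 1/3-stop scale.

f/7.1

Scene light: 2 1/3 stops brighter.
Shutter speed: 3.2 → 4 → 5 → 6 — 1 stop longer (brighter).
ISO: 125 → 100 → 80 → 64 → 50 — 1 1/3 stops lower (darker).
Net so far: 2 stops brighter. Aperture: f/3.5 → f/4 → f/4.5 → f/5 → f/5.6 → f/6.3 → f/7.1.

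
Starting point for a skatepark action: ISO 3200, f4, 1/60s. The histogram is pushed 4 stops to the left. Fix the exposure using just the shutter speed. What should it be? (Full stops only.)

1/4s

Underexposed by 4 stops → need 4 stops brighter.
Shutter speed: 1/60 → 1/30 → 1/15 → 1/8 → 1/4.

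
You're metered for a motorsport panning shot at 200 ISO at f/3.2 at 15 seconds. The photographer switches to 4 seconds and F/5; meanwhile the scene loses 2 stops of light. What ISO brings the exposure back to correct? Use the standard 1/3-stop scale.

ISO 8000

Scene light: 2 stops darker.
Shutter speed: 15 → 13 → 10 → 8 → 6 → 5 → 4 — 2 stops shorter (darker).
Aperture: f/3.2 → f/3.5 → f/4 → f/4.5 → f/5 — 1 1/3 stops narrower (darker).
Net so far: 5 1/3 stops darker. ISO: 200 → 250 → 320 → 400 → 500 → 640 → 800 → 1000 → 1250 → 1600 → 2000 → 2500 → 3200 → 4000 → 5000 → 6400 → 8000.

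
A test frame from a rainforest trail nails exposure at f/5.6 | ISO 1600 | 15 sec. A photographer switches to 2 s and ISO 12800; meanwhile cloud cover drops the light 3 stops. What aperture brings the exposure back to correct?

Scene light: 3 stops darker.
Shutter speed: 15 → 8 → 4 → 2 — 3 stops shorter (darker).
ISO: 1600 → 3200 → 6400 → 12800 — 3 stops raised (brighter).
Net so far: 3 stops darker. Aperture: f/5.6 → f/4 → f/2.8 → f/2.

f/2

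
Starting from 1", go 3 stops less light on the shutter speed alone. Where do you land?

1/8s

Shutter speed: 1 → 1/2 → 1/4 → 1/8 — 3 stops faster (darker).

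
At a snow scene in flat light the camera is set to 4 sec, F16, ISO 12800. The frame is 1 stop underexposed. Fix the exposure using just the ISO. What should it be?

ISO 25600

Underexposed by 1 stop → need 1 stop brighter.
ISO: 12800 → 25600.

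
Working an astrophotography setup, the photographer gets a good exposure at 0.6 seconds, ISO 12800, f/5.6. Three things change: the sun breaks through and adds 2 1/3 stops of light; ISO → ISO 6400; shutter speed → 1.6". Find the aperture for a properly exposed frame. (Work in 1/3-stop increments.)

Scene light: 2 1/3 stops brighter.
ISO: 12800 → 10000 → 8000 → 6400 — 1 stop dropped (darker).
Shutter speed: 0.6 → 0.8 → 1 → 1.3 → 1.6 — 1 1/3 stops longer (brighter).
Net so far: 2 2/3 stops brighter. Aperture: f/5.6 → f/6.3 → f/7.1 → f/8 → f/9 → f/10 → f/11 → f/13 → f/14.

f/14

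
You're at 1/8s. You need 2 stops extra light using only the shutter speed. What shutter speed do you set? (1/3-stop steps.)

0.5 s

Shutter speed: 1/8 → 1/6 → 1/5 → 1/4 → 0.3 → 0.4 → 0.5 — 2 stops longer (brighter).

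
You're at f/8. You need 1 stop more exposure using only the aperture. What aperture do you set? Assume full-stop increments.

Aperture: f/8 → f/5.6 — 1 stop wider (brighter).

f/5.6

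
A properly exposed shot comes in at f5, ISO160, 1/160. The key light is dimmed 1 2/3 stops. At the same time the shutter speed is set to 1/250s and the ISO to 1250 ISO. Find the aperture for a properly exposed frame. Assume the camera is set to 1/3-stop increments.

Scene light: 1 2/3 stops darker.
Shutter speed: 1/160 → 1/200 → 1/250 — 2/3 stop faster (darker).
ISO: 160 → 200 → 250 → 320 → 400 → 500 → 640 → 800 → 1000 → 1250 — 3 stops higher (brighter).
Net so far: 2/3 stop brighter. Aperture: f/5 → f/5.6 → f/6.3.

f/6.3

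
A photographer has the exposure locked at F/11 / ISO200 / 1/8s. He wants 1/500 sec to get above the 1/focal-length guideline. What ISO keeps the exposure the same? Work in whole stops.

ISO 12800

Shutter speed: 1/8 → 1/15 → 1/30 → 1/60 → 1/125 → 1/250 → 1/500 — 6 stops shorter (darker).
Need 6 stops brighter from the ISO: 200 → 400 → 800 → 1600 → 3200 → 6400 → 12800.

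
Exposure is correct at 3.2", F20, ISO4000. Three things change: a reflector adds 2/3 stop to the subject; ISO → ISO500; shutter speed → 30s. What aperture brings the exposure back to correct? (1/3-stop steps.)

Scene light: 2/3 stop brighter.
ISO: 4000 → 3200 → 2500 → 2000 → 1600 → 1250 → 1000 → 800 → 640 → 500 — 3 stops lower (darker).
Shutter speed: 3.2 → 4 → 5 → 6 → 8 → 10 → 13 → 15 → 20 → 25 → 30 — 3 1/3 stops slower (brighter).
Net so far: 1 stop brighter. Aperture: f/20 → f/22 → f/25 → f/29.

f/29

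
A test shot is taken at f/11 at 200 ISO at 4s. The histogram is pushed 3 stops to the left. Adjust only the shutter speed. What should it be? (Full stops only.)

Underexposed by 3 stops → need 3 stops brighter.
Shutter speed: 4 → 8 → 15 → 30.

30 s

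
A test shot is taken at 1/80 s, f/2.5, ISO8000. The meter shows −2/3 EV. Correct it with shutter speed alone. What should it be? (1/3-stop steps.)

1/50s

Underexposed by 2/3 stop → need 2/3 stop brighter.
Shutter speed: 1/80 → 1/60 → 1/50.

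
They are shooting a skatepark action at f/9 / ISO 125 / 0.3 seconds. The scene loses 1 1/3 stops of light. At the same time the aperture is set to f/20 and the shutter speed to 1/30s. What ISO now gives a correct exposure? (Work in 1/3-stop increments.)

ISO 16000

Scene light: 1 1/3 stops darker.
Aperture: f/9 → f/10 → f/11 → f/13 → f/14 → f/16 → f/18 → f/20 — 2 1/3 stops stopped down (darker).
Shutter speed: 0.3 → 1/4 → 1/5 → 1/6 → 1/8 → 1/10 → 1/13 → 1/15 → 1/20 → 1/25 → 1/30 — 3 1/3 stops faster (darker).
Net so far: 7 stops darker. ISO: 125 → 160 → 200 → 250 → 320 → 400 → 500 → 640 → 800 → 1000 → 1250 → 1600 → 2000 → 2500 → 3200 → 4000 → 5000 → 6400 → 8000 → 10000 → 12800 → 16000.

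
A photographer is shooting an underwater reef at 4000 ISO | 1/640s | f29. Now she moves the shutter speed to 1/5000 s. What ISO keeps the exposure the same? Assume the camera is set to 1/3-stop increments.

ISO 32000

Shutter speed: 1/640 → 1/800 → 1/1000 → 1/1250 → 1/1600 → 1/2000 → 1/2500 → 1/3200 → 1/4000 → 1/5000 — 3 stops shorter (darker).
Need 3 stops brighter from the ISO: 4000 → 5000 → 6400 → 8000 → 10000 → 12800 → 16000 → 20000 → 25600 → 32000.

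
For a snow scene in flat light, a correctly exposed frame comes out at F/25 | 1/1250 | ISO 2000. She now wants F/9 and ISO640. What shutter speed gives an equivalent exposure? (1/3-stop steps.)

1/3200s

Aperture: f/25 → f/22 → f/20 → f/18 → f/16 → f/14 → f/13 → f/11 → f/10 → f/9 — 3 stops larger aperture (brighter).
ISO: 2000 → 1600 → 1250 → 1000 → 800 → 640 — 1 2/3 stops lower (darker).
Net change so far: 1 1/3 stops brighter. Offset with the shutter speed: 1/1250 → 1/1600 → 1/2000 → 1/2500 → 1/3200.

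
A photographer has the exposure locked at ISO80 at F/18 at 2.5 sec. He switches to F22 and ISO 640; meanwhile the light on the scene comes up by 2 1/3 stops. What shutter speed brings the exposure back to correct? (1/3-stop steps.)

1/10s

Scene light: 2 1/3 stops brighter.
Aperture: f/18 → f/20 → f/22 — 2/3 stop stopped down (darker).
ISO: 80 → 100 → 125 → 160 → 200 → 250 → 320 → 400 → 500 → 640 — 3 stops raised (brighter).
Net so far: 4 2/3 stops brighter. Shutter speed: 2.5 → 2 → 1.6 → 1.3 → 1 → 0.8 → 0.6 → 0.5 → 0.4 → 0.3 → 1/4 → 1/5 → 1/6 → 1/8 → 1/10.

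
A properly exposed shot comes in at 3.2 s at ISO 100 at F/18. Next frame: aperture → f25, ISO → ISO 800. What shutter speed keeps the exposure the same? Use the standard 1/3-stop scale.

Aperture: f/18 → f/20 → f/22 → f/25 — 1 stop narrower (darker).
ISO: 100 → 125 → 160 → 200 → 250 → 320 → 400 → 500 → 640 → 800 — 3 stops raised (brighter).
Net change so far: 2 stops brighter. Offset with the shutter speed: 3.2 → 2.5 → 2 → 1.6 → 1.3 → 1 → 0.8.

0.8 s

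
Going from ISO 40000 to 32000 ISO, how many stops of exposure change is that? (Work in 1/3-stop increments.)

1/3 stop

40000 → 32000 — count the steps: 1 third-stops = 1/3 stop.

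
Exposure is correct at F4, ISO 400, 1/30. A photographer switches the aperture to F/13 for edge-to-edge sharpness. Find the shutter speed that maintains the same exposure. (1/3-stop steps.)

Aperture: f/4 → f/4.5 → f/5 → f/5.6 → f/6.3 → f/7.1 → f/8 → f/9 → f/10 → f/11 → f/13 — 3 1/3 stops stopped down (darker).
Need 3 1/3 stops brighter from the shutter speed: 1/30 → 1/25 → 1/20 → 1/15 → 1/13 → 1/10 → 1/8 → 1/6 → 1/5 → 1/4 → 0.3.

0.3 s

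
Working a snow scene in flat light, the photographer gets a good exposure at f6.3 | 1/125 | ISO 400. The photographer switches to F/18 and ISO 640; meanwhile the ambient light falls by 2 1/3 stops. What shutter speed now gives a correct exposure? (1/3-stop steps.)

1/5s

Scene light: 2 1/3 stops darker.
Aperture: f/6.3 → f/7.1 → f/8 → f/9 → f/10 → f/11 → f/13 → f/14 → f/16 → f/18 — 3 stops smaller aperture (darker).
ISO: 400 → 500 → 640 — 2/3 stop higher (brighter).
Net so far: 4 2/3 stops darker. Shutter speed: 1/125 → 1/100 → 1/80 → 1/60 → 1/50 → 1/40 → 1/30 → 1/25 → 1/20 → 1/15 → 1/13 → 1/10 → 1/8 → 1/6 → 1/5.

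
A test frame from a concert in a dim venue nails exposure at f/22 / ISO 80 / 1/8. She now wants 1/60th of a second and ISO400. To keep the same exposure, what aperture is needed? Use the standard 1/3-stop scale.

f/18

Shutter speed: 1/8 → 1/10 → 1/13 → 1/15 → 1/20 → 1/25 → 1/30 → 1/40 → 1/50 → 1/60 — 3 stops shorter (darker).
ISO: 80 → 100 → 125 → 160 → 200 → 250 → 320 → 400 — 2 1/3 stops higher (brighter).
Net change so far: 2/3 stop darker. Offset with the aperture: f/22 → f/20 → f/18.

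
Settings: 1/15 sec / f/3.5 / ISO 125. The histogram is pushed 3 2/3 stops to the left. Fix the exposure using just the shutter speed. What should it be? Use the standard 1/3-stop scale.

Underexposed by 3 2/3 stops → need 3 2/3 stops brighter.
Shutter speed: 1/15 → 1/13 → 1/10 → 1/8 → 1/6 → 1/5 → 1/4 → 0.3 → 0.4 → 0.5 → 0.6 → 0.8.

0.8 s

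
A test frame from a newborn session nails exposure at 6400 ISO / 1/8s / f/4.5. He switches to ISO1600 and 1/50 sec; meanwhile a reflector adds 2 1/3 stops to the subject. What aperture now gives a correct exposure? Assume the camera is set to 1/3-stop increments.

Scene light: 2 1/3 stops brighter.
ISO: 6400 → 5000 → 4000 → 3200 → 2500 → 2000 → 1600 — 2 stops lower (darker).
Shutter speed: 1/8 → 1/10 → 1/13 → 1/15 → 1/20 → 1/25 → 1/30 → 1/40 → 1/50 — 2 2/3 stops faster (darker).
Net so far: 2 1/3 stops darker. Aperture: f/4.5 → f/4 → f/3.5 → f/3.2 → f/2.8 → f/2.5 → f/2.2 → f/2.

f/2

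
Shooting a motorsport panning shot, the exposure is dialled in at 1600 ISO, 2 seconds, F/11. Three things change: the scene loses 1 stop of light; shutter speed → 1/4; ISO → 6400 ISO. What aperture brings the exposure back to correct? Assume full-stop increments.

Scene light: 1 stop darker.
Shutter speed: 2 → 1 → 1/2 → 1/4 — 3 stops faster (darker).
ISO: 1600 → 3200 → 6400 — 2 stops raised (brighter).
Net so far: 2 stops darker. Aperture: f/11 → f/8 → f/5.6.

f/5.6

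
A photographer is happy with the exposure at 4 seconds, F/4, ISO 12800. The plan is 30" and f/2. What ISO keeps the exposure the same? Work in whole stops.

ISO 400

Shutter speed: 4 → 8 → 15 → 30 — 3 stops slower (brighter).
Aperture: f/4 → f/2.8 → f/2 — 2 stops opened up (brighter).
Net change so far: 5 stops brighter. Offset with the ISO: 12800 → 6400 → 3200 → 1600 → 800 → 400.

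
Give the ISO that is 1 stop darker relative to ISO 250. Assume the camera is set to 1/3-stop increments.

ISO: 250 → 200 → 160 → 125 — 1 stop lower (darker).

ISO 125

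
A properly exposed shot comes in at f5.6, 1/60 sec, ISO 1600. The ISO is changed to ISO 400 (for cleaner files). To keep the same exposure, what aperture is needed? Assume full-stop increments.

ISO: 1600 → 800 → 400 — 2 stops lower (darker).
Need 2 stops brighter from the aperture: f/5.6 → f/4 → f/2.8.

f/2.8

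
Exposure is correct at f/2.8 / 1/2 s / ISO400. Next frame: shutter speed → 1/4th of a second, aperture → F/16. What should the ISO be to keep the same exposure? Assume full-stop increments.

ISO 25600

Shutter speed: 1/2 → 1/4 — 1 stop shorter (darker).
Aperture: f/2.8 → f/4 → f/5.6 → f/8 → f/11 → f/16 — 5 stops smaller aperture (darker).
Net change so far: 6 stops darker. Offset with the ISO: 400 → 800 → 1600 → 3200 → 6400 → 12800 → 25600.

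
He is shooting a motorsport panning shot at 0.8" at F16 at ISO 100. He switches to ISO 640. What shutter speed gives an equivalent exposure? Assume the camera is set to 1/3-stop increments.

1/8s

ISO: 100 → 125 → 160 → 200 → 250 → 320 → 400 → 500 → 640 — 2 2/3 stops higher (brighter).
Need 2 2/3 stops darker from the shutter speed: 0.8 → 0.6 → 0.5 → 0.4 → 0.3 → 1/4 → 1/5 → 1/6 → 1/8.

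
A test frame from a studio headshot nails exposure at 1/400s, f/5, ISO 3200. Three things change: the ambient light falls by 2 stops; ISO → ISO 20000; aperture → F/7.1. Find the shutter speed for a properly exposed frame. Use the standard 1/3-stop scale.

Scene light: 2 stops darker.
ISO: 3200 → 4000 → 5000 → 6400 → 8000 → 10000 → 12800 → 16000 → 20000 — 2 2/3 stops raised (brighter).
Aperture: f/5 → f/5.6 → f/6.3 → f/7.1 — 1 stop smaller aperture (darker).
Net so far: 1/3 stop darker. Shutter speed: 1/400 → 1/320.

1/320s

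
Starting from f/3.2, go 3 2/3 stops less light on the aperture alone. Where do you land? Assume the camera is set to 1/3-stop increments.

f/11

Aperture: f/3.2 → f/3.5 → f/4 → f/4.5 → f/5 → f/5.6 → f/6.3 → f/7.1 → f/8 → f/9 → f/10 → f/11 — 3 2/3 stops narrower (darker).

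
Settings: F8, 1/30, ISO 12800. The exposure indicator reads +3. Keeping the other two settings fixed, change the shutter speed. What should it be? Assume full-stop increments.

1/250s

Overexposed by 3 stops → need 3 stops darker.
Shutter speed: 1/30 → 1/60 → 1/125 → 1/250.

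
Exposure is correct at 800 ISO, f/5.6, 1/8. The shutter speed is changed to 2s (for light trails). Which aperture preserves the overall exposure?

Shutter speed: 1/8 → 1/4 → 1/2 → 1 → 2 — 4 stops slower (brighter).
Need 4 stops darker from the aperture: f/5.6 → f/8 → f/11 → f/16 → f/22.

f/22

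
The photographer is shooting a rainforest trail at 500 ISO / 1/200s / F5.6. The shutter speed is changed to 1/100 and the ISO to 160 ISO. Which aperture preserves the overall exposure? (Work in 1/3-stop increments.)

Shutter speed: 1/200 → 1/160 → 1/125 → 1/100 — 1 stop slower (brighter).
ISO: 500 → 400 → 320 → 250 → 200 → 160 — 1 2/3 stops dropped (darker).
Net change so far: 2/3 stop darker. Offset with the aperture: f/5.6 → f/5 → f/4.5.

f/4.5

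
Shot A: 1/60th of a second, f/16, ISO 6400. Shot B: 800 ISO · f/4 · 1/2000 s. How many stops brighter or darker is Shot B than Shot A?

4 stops darker

Aperture: f/16 → f/11 → f/8 → f/5.6 → f/4 — 4 stops opened up (brighter).
Shutter speed: 1/60 → 1/125 → 1/250 → 1/500 → 1/1000 → 1/2000 — 5 stops faster (darker).
ISO: 6400 → 3200 → 1600 → 800 — 3 stops dropped (darker).
Net: +4 −5 −3 = −4 stops.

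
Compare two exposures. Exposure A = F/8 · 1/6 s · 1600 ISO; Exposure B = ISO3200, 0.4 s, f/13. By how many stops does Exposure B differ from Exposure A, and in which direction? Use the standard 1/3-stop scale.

Aperture: f/8 → f/9 → f/10 → f/11 → f/13 — 1 1/3 stops stopped down (darker).
Shutter speed: 1/6 → 1/5 → 1/4 → 0.3 → 0.4 — 1 1/3 stops slower (brighter).
ISO: 1600 → 2000 → 2500 → 3200 — 1 stop raised (brighter).
Net: −1 1/3 +1 1/3 +1 = +1 stop.

1 stop brighter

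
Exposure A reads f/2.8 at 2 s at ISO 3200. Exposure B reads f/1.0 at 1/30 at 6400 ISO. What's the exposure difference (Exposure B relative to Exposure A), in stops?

2 stops darker

Aperture: f/2.8 → f/2 → f/1.4 → f/1.0 — 3 stops larger aperture (brighter).
Shutter speed: 2 → 1 → 1/2 → 1/4 → 1/8 → 1/15 → 1/30 — 6 stops shorter (darker).
ISO: 3200 → 6400 — 1 stop raised (brighter).
Net: +3 −6 +1 = −2 stops.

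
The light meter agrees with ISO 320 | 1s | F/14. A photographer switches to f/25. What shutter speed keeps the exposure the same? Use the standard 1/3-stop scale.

Aperture: f/14 → f/16 → f/18 → f/20 → f/22 → f/25 — 1 2/3 stops narrower (darker).
Need 1 2/3 stops brighter from the shutter speed: 1 → 1.3 → 1.6 → 2 → 2.5 → 3.2.

3.2 s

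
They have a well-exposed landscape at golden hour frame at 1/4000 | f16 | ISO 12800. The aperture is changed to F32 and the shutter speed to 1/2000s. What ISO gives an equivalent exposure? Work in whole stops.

ISO 25600

Aperture: f/16 → f/22 → f/32 — 2 stops smaller aperture (darker).
Shutter speed: 1/4000 → 1/2000 — 1 stop longer (brighter).
Net change so far: 1 stop darker. Offset with the ISO: 12800 → 25600.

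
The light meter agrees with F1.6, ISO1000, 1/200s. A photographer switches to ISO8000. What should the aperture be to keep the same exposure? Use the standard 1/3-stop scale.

ISO: 1000 → 1250 → 1600 → 2000 → 2500 → 3200 → 4000 → 5000 → 6400 → 8000 — 3 stops higher (brighter).
Need 3 stops darker from the aperture: f/1.6 → f/1.8 → f/2 → f/2.2 → f/2.5 → f/2.8 → f/3.2 → f/3.5 → f/4 → f/4.5.

f/4.5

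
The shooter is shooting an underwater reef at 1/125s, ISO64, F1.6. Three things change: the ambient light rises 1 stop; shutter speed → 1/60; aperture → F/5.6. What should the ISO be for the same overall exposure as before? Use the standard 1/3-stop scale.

Scene light: 1 stop brighter.
Shutter speed: 1/125 → 1/100 → 1/80 → 1/60 — 1 stop slower (brighter).
Aperture: f/1.6 → f/1.8 → f/2 → f/2.2 → f/2.5 → f/2.8 → f/3.2 → f/3.5 → f/4 → f/4.5 → f/5 → f/5.6 — 3 2/3 stops smaller aperture (darker).
Net so far: 1 2/3 stops darker. ISO: 64 → 80 → 100 → 125 → 160 → 200.

ISO 200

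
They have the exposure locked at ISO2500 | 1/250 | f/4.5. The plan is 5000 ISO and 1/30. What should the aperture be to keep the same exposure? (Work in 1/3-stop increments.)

ISO: 2500 → 3200 → 4000 → 5000 — 1 stop higher (brighter).
Shutter speed: 1/250 → 1/200 → 1/160 → 1/125 → 1/100 → 1/80 → 1/60 → 1/50 → 1/40 → 1/30 — 3 stops longer (brighter).
Net change so far: 4 stops brighter. Offset with the aperture: f/4.5 → f/5 → f/5.6 → f/6.3 → f/7.1 → f/8 → f/9 → f/10 → f/11 → f/13 → f/14 → f/16 → f/18.

f/18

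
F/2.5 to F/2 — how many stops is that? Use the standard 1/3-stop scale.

2/3 stop

f/2.5 → f/2.2 → f/2 — count the steps: 2 third-stops = 2/3 stop.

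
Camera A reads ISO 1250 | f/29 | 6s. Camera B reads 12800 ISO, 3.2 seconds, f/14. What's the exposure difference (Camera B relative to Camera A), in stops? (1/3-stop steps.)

4 1/3 stops brighter

Aperture: f/29 → f/25 → f/22 → f/20 → f/18 → f/16 → f/14 — 2 stops wider (brighter).
Shutter speed: 6 → 5 → 4 → 3.2 — 1 stop faster (darker).
ISO: 1250 → 1600 → 2000 → 2500 → 3200 → 4000 → 5000 → 6400 → 8000 → 10000 → 12800 — 3 1/3 stops raised (brighter).
Net: +2 −1 +3 1/3 = +4 1/3 stops.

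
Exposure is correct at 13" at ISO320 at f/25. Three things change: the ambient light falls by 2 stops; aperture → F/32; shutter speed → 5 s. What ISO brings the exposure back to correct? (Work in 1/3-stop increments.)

ISO 5000

Scene light: 2 stops darker.
Aperture: f/25 → f/29 → f/32 — 2/3 stop smaller aperture (darker).
Shutter speed: 13 → 10 → 8 → 6 → 5 — 1 1/3 stops faster (darker).
Net so far: 4 stops darker. ISO: 320 → 400 → 500 → 640 → 800 → 1000 → 1250 → 1600 → 2000 → 2500 → 3200 → 4000 → 5000.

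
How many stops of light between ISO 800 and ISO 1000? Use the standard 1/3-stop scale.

1/3 stop

800 → 1000 — count the steps: 1 third-stops = 1/3 stop.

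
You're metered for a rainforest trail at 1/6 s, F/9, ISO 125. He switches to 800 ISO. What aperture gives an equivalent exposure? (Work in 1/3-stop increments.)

ISO: 125 → 160 → 200 → 250 → 320 → 400 → 500 → 640 → 800 — 2 2/3 stops higher (brighter).
Need 2 2/3 stops darker from the aperture: f/9 → f/10 → f/11 → f/13 → f/14 → f/16 → f/18 → f/20 → f/22.

f/22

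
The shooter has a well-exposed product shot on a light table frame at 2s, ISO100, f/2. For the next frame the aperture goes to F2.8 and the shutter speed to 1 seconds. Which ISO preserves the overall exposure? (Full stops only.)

ISO 400

Aperture: f/2 → f/2.8 — 1 stop stopped down (darker).
Shutter speed: 2 → 1 — 1 stop faster (darker).
Net change so far: 2 stops darker. Offset with the ISO: 100 → 200 → 400.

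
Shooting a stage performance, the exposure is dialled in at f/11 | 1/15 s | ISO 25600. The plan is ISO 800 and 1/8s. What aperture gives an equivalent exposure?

ISO: 25600 → 12800 → 6400 → 3200 → 1600 → 800 — 5 stops lower (darker).
Shutter speed: 1/15 → 1/8 — 1 stop longer (brighter).
Net change so far: 4 stops darker. Offset with the aperture: f/11 → f/8 → f/5.6 → f/4 → f/2.8.

f/2.8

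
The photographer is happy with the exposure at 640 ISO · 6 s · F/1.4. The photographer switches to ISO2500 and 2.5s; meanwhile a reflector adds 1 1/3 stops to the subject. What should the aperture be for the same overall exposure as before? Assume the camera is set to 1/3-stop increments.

Scene light: 1 1/3 stops brighter.
ISO: 640 → 800 → 1000 → 1250 → 1600 → 2000 → 2500 — 2 stops higher (brighter).
Shutter speed: 6 → 5 → 4 → 3.2 → 2.5 — 1 1/3 stops shorter (darker).
Net so far: 2 stops brighter. Aperture: f/1.4 → f/1.6 → f/1.8 → f/2 → f/2.2 → f/2.5 → f/2.8.

f/2.8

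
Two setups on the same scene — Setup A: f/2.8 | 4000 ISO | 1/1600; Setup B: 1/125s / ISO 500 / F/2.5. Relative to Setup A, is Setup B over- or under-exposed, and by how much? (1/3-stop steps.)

1 stop brighter

Aperture: f/2.8 → f/2.5 — 1/3 stop opened up (brighter).
Shutter speed: 1/1600 → 1/1250 → 1/1000 → 1/800 → 1/640 → 1/500 → 1/400 → 1/320 → 1/250 → 1/200 → 1/160 → 1/125 — 3 2/3 stops longer (brighter).
ISO: 4000 → 3200 → 2500 → 2000 → 1600 → 1250 → 1000 → 800 → 640 → 500 — 3 stops lower (darker).
Net: +1/3 +3 2/3 −3 = +1 stop.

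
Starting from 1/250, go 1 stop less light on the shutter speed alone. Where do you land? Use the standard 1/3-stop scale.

1/500s

Shutter speed: 1/250 → 1/320 → 1/400 → 1/500 — 1 stop faster (darker).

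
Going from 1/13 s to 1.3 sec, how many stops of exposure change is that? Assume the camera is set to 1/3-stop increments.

1/13 → 1/10 → 1/8 → 1/6 → 1/5 → 1/4 → 0.3 → 0.4 → 0.5 → 0.6 → 0.8 → 1 → 1.3 — count the steps: 12 third-stops = 4 stops.

4 stops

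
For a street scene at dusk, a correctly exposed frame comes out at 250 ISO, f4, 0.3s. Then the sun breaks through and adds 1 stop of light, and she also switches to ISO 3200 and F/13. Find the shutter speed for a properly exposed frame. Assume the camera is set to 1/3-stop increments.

1/8s

Scene light: 1 stop brighter.
ISO: 250 → 320 → 400 → 500 → 640 → 800 → 1000 → 1250 → 1600 → 2000 → 2500 → 3200 — 3 2/3 stops higher (brighter).
Aperture: f/4 → f/4.5 → f/5 → f/5.6 → f/6.3 → f/7.1 → f/8 → f/9 → f/10 → f/11 → f/13 — 3 1/3 stops stopped down (darker).
Net so far: 1 1/3 stops brighter. Shutter speed: 0.3 → 1/4 → 1/5 → 1/6 → 1/8.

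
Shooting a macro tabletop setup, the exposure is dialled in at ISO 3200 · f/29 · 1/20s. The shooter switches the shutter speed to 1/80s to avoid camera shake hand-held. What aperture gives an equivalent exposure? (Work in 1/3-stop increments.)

Shutter speed: 1/20 → 1/25 → 1/30 → 1/40 → 1/50 → 1/60 → 1/80 — 2 stops shorter (darker).
Need 2 stops brighter from the aperture: f/29 → f/25 → f/22 → f/20 → f/18 → f/16 → f/14.

f/14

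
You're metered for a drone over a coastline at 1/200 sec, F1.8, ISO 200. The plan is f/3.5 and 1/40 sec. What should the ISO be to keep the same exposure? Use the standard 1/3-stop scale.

Aperture: f/1.8 → f/2 → f/2.2 → f/2.5 → f/2.8 → f/3.2 → f/3.5 — 2 stops stopped down (darker).
Shutter speed: 1/200 → 1/160 → 1/125 → 1/100 → 1/80 → 1/60 → 1/50 → 1/40 — 2 1/3 stops longer (brighter).
Net change so far: 1/3 stop brighter. Offset with the ISO: 200 → 160.

ISO 160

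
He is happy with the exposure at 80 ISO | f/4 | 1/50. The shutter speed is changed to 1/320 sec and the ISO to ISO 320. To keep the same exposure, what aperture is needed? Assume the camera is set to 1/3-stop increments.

Shutter speed: 1/50 → 1/60 → 1/80 → 1/100 → 1/125 → 1/160 → 1/200 → 1/250 → 1/320 — 2 2/3 stops faster (darker).
ISO: 80 → 100 → 125 → 160 → 200 → 250 → 320 — 2 stops higher (brighter).
Net change so far: 2/3 stop darker. Offset with the aperture: f/4 → f/3.5 → f/3.2.

f/3.2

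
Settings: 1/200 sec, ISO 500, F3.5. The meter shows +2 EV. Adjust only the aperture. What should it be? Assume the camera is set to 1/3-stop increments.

f/7.1

Overexposed by 2 stops → need 2 stops darker.
Aperture: f/3.5 → f/4 → f/4.5 → f/5 → f/5.6 → f/6.3 → f/7.1.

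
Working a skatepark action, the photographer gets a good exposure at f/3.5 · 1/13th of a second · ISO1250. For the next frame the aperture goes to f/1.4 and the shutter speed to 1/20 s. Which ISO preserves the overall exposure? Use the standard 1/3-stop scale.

ISO 320

Aperture: f/3.5 → f/3.2 → f/2.8 → f/2.5 → f/2.2 → f/2 → f/1.8 → f/1.6 → f/1.4 — 2 2/3 stops larger aperture (brighter).
Shutter speed: 1/13 → 1/15 → 1/20 — 2/3 stop faster (darker).
Net change so far: 2 stops brighter. Offset with the ISO: 1250 → 1000 → 800 → 640 → 500 → 400 → 320.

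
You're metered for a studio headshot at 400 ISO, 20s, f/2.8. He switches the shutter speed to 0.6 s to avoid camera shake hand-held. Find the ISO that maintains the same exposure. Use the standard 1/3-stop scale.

Shutter speed: 20 → 15 → 13 → 10 → 8 → 6 → 5 → 4 → 3.2 → 2.5 → 2 → 1.6 → 1.3 → 1 → 0.8 → 0.6 — 5 stops faster (darker).
Need 5 stops brighter from the ISO: 400 → 500 → 640 → 800 → 1000 → 1250 → 1600 → 2000 → 2500 → 3200 → 4000 → 5000 → 6400 → 8000 → 10000 → 12800.

ISO 12800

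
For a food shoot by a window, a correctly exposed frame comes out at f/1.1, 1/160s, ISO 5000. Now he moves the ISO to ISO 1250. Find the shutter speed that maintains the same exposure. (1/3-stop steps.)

ISO: 5000 → 4000 → 3200 → 2500 → 2000 → 1600 → 1250 — 2 stops lower (darker).
Need 2 stops brighter from the shutter speed: 1/160 → 1/125 → 1/100 → 1/80 → 1/60 → 1/50 → 1/40.

1/40s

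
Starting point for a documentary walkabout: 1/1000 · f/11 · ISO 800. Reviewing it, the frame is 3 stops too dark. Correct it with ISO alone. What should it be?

Underexposed by 3 stops → need 3 stops brighter.
ISO: 800 → 1600 → 3200 → 6400.

ISO 6400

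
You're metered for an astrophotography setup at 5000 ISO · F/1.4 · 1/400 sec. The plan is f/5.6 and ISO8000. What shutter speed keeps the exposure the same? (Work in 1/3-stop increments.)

Aperture: f/1.4 → f/1.6 → f/1.8 → f/2 → f/2.2 → f/2.5 → f/2.8 → f/3.2 → f/3.5 → f/4 → f/4.5 → f/5 → f/5.6 — 4 stops smaller aperture (darker).
ISO: 5000 → 6400 → 8000 — 2/3 stop raised (brighter).
Net change so far: 3 1/3 stops darker. Offset with the shutter speed: 1/400 → 1/320 → 1/250 → 1/200 → 1/160 → 1/125 → 1/100 → 1/80 → 1/60 → 1/50 → 1/40.

1/40s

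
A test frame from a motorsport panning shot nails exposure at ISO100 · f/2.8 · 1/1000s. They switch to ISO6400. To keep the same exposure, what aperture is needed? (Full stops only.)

ISO: 100 → 200 → 400 → 800 → 1600 → 3200 → 6400 — 6 stops higher (brighter).
Need 6 stops darker from the aperture: f/2.8 → f/4 → f/5.6 → f/8 → f/11 → f/16 → f/22.

f/22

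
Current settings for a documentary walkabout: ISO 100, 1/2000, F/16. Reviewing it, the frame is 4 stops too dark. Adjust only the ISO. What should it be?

Underexposed by 4 stops → need 4 stops brighter.
ISO: 100 → 200 → 400 → 800 → 1600.

ISO 1600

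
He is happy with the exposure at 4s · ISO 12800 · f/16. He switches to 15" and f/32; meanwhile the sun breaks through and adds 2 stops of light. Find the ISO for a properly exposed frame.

ISO 3200

Scene light: 2 stops brighter.
Shutter speed: 4 → 8 → 15 — 2 stops slower (brighter).
Aperture: f/16 → f/22 → f/32 — 2 stops smaller aperture (darker).
Net so far: 2 stops brighter. ISO: 12800 → 6400 → 3200.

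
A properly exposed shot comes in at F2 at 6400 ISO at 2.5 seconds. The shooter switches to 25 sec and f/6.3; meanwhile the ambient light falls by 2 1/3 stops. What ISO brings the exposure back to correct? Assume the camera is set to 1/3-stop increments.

ISO 32000

Scene light: 2 1/3 stops darker.
Shutter speed: 2.5 → 3.2 → 4 → 5 → 6 → 8 → 10 → 13 → 15 → 20 → 25 — 3 1/3 stops slower (brighter).
Aperture: f/2 → f/2.2 → f/2.5 → f/2.8 → f/3.2 → f/3.5 → f/4 → f/4.5 → f/5 → f/5.6 → f/6.3 — 3 1/3 stops smaller aperture (darker).
Net so far: 2 1/3 stops darker. ISO: 6400 → 8000 → 10000 → 12800 → 16000 → 20000 → 25600 → 32000.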